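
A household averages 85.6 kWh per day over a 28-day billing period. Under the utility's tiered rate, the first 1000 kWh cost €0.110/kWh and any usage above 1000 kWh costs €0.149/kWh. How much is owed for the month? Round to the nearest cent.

€318.12

Usage = 85.6 kWh/day × 28 days = 2396.8 kWh
First 1000 kWh × €0.110 = €110.00
Remaining 1396.8 kWh × €0.149 = €208.12
Total = €318.12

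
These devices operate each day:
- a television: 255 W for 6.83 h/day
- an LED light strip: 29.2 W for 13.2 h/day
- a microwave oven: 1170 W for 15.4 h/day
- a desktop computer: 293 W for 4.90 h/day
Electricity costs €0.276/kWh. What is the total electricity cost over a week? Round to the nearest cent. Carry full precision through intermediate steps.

television: 255 W × 6.83 h × 7 d = 12,192 Wh = 12.19 kWh
LED light strip: 29.2 W × 13.2 h × 7 d = 2,698 Wh = 2.698 kWh
microwave oven: 1170 W × 15.4 h × 7 d = 126,126 Wh = 126.1 kWh
desktop computer: 293 W × 4.90 h × 7 d = 10,050 Wh = 10.05 kWh
Total energy = 12.19 + 2.698 + 126.1 + 10.05 = 151.1 kWh
Cost = 151.1 kWh × €0.276 = €41.69

€41.69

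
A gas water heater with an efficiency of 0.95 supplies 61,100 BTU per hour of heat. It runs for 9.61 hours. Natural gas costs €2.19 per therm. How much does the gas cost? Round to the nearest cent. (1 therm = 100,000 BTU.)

Heat delivered = 61,100 BTU/h × 9.61 h = 587,171 BTU
Gas input = 587,171 / 0.95 = 618,075 BTU
= 618,075 / 100,000 = 6.181 therm
Cost = 6.181 × €2.19/therm = €13.54

€13.54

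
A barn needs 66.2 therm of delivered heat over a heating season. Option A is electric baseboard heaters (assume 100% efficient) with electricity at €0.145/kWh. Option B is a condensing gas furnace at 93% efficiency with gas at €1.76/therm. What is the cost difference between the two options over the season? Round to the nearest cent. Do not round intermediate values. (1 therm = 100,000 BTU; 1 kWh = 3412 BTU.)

€156.05

Heat load = 66.2 therm × 100,000 = 6,620,000 BTU
Gas: input = 6,620,000 / 0.93 = 7,118,280 BTU = 71.18 therm → 71.18 × €1.76 = €125.28
Electric: 6,620,000 BTU / 3412 = 1,940 kWh → × €0.145 = €281.33
Difference = |€125.28 − €281.33| = €156.05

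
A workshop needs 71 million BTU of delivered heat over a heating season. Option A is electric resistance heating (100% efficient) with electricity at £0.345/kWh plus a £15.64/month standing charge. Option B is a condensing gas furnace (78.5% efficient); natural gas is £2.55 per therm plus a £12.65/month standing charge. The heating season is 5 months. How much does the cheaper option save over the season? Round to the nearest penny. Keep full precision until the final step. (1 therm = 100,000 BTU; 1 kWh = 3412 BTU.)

£4887.65

Heat load = 71 × 10⁶ BTU = 71,000,000 BTU
Gas: input = 71,000,000 / 0.785 = 90,445,860 BTU = 904.5 therm → 904.5 × £2.55 = £2,306.37; + 5 × £12.65 standing = £2,369.62
Electric: 71,000,000 BTU / 3412 = 20,810 kWh → × £0.345 = £7,179.07; + 5 × £15.64 standing = £7,257.27
Difference = |£2,369.62 − £7,257.27| = £4,887.65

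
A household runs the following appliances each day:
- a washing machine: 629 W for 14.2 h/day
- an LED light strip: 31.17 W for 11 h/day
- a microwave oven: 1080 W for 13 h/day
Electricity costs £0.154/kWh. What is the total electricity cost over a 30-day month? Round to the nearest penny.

£107.71

washing machine: 629 W × 14.2 h × 30 d = 267,954 Wh = 268 kWh
LED light strip: 31.17 W × 11 h × 30 d = 10,286 Wh = 10.29 kWh
microwave oven: 1080 W × 13 h × 30 d = 421,200 Wh = 421.2 kWh
Total energy = 268 + 10.29 + 421.2 = 699.4 kWh
Cost = 699.4 kWh × £0.154 = £107.71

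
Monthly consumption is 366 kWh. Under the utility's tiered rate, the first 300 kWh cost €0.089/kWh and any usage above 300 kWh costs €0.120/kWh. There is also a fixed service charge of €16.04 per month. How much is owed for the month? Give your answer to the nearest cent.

€50.66

First 300 kWh × €0.089 = €26.70
Remaining 66 kWh × €0.120 = €7.92
Energy charge = €34.62; + service €16.04 = €50.66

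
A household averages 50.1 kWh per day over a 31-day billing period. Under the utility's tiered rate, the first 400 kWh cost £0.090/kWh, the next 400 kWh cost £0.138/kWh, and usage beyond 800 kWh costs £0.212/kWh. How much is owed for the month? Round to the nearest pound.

Usage = 50.1 kWh/day × 31 days = 1553.1 kWh
First 400 kWh × £0.090 = £36.00
Next 400 kWh × £0.138 = £55.20
Remaining 753.1 kWh × £0.212 = £159.66
Total = £250.86 ≈ £251

£251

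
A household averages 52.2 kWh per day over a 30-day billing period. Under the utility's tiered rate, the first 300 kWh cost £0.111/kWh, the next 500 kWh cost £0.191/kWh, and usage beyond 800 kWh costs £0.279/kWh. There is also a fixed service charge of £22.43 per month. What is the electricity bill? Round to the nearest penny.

Usage = 52.2 kWh/day × 30 days = 1566 kWh
First 300 kWh × £0.111 = £33.30
Next 500 kWh × £0.191 = £95.50
Remaining 766 kWh × £0.279 = £213.71
Energy charge = £342.51; + service £22.43 = £364.94

£364.94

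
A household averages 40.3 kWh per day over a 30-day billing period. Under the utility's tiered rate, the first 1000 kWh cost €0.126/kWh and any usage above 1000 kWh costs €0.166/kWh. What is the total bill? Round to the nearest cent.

€160.69

Usage = 40.3 kWh/day × 30 days = 1209 kWh
First 1000 kWh × €0.126 = €126.00
Remaining 209 kWh × €0.166 = €34.69
Total = €160.69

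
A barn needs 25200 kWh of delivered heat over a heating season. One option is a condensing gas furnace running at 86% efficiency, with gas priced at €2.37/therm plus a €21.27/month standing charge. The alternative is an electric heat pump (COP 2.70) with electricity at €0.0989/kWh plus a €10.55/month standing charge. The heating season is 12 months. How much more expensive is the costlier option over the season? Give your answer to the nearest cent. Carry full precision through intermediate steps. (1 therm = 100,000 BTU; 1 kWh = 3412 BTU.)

Heat load = 25200 kWh × 3412 = 85,982,400 BTU
Gas: input = 85,982,400 / 0.86 = 99,979,535 BTU = 999.8 therm → 999.8 × €2.37 = €2,369.51; + 12 × €21.27 standing = €2,624.75
Heat pump: 85,982,400 BTU / 3412 = 25,200 kWh heat; / 2.70 = 9,333 kWh in → × €0.0989 = €923.07; + 12 × €10.55 standing = €1,049.67
Difference = |€2,624.75 − €1,049.67| = €1,575.09

€1575.09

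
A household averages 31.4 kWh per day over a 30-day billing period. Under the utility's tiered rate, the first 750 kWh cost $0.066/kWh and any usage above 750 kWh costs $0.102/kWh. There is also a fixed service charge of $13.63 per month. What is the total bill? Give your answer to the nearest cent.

Usage = 31.4 kWh/day × 30 days = 942 kWh
First 750 kWh × $0.066 = $49.50
Remaining 192 kWh × $0.102 = $19.58
Energy charge = $69.08; + service $13.63 = $82.71

$82.71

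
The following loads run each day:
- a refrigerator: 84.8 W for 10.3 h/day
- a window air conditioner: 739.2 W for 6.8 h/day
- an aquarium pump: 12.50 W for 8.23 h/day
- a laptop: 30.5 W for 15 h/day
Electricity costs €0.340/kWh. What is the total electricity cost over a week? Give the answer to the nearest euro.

refrigerator: 84.8 W × 10.3 h × 7 d = 6,114 Wh = 6.114 kWh
window air conditioner: 739.2 W × 6.8 h × 7 d = 35,186 Wh = 35.19 kWh
aquarium pump: 12.50 W × 8.23 h × 7 d = 720 Wh = 0.7201 kWh
laptop: 30.5 W × 15 h × 7 d = 3,202 Wh = 3.203 kWh
Total energy = 6.114 + 35.19 + 0.7201 + 3.203 = 45.22 kWh
Cost = 45.22 kWh × €0.340 = €15.38 ≈ €15

€15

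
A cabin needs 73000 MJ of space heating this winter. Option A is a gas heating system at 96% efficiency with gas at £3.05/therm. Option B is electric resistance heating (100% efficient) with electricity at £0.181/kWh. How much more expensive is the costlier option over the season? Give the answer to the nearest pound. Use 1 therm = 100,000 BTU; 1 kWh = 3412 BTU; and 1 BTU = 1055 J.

Heat load = 73000 MJ = 73,000,000,000 J / 1055 = 69,194,313 BTU
Gas: input = 69,194,313 / 0.96 = 72,077,409 BTU = 720.8 therm → 720.8 × £3.05 = £2,198.36
Electric: 69,194,313 BTU / 3412 = 20,280 kWh → × £0.181 = £3,670.62
Difference = |£2,198.36 − £3,670.62| = £1,472.26 ≈ £1472

£1472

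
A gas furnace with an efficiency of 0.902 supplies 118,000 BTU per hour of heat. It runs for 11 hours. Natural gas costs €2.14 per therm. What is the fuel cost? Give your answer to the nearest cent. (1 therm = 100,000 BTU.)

€30.80

Heat delivered = 118,000 BTU/h × 11 h = 1,298,000 BTU
Gas input = 1,298,000 / 0.902 = 1,439,024 BTU
= 1,439,024 / 100,000 = 14.39 therm
Cost = 14.39 × €2.14/therm = €30.80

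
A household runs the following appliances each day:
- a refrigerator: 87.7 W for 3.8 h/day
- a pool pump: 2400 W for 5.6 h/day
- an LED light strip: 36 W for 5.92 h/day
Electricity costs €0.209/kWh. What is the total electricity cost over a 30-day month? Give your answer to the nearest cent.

€87.69

refrigerator: 87.7 W × 3.8 h × 30 d = 9,998 Wh = 9.998 kWh
pool pump: 2400 W × 5.6 h × 30 d = 403,200 Wh = 403.2 kWh
LED light strip: 36 W × 5.92 h × 30 d = 6,394 Wh = 6.394 kWh
Total energy = 9.998 + 403.2 + 6.394 = 419.6 kWh
Cost = 419.6 kWh × €0.209 = €87.69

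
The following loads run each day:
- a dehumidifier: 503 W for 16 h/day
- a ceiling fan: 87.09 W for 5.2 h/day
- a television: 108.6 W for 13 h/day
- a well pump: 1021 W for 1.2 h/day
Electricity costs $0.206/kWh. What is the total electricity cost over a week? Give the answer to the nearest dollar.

dehumidifier: 503 W × 16 h × 7 d = 56,336 Wh = 56.34 kWh
ceiling fan: 87.09 W × 5.2 h × 7 d = 3,170 Wh = 3.17 kWh
television: 108.6 W × 13 h × 7 d = 9,883 Wh = 9.883 kWh
well pump: 1021 W × 1.2 h × 7 d = 8,576 Wh = 8.576 kWh
Total energy = 56.34 + 3.17 + 9.883 + 8.576 = 77.97 kWh
Cost = 77.97 kWh × $0.206 = $16.06 ≈ $16

$16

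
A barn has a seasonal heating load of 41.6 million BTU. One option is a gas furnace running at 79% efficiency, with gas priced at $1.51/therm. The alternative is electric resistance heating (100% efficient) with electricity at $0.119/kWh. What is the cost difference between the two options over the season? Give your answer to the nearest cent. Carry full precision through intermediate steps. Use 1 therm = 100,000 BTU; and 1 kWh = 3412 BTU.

Heat load = 41.6 × 10⁶ BTU = 41,600,000 BTU
Gas: input = 41,600,000 / 0.79 = 52,658,228 BTU = 526.6 therm → 526.6 × $1.51 = $795.14
Electric: 41,600,000 BTU / 3412 = 12,190 kWh → × $0.119 = $1,450.88
Difference = |$795.14 − $1,450.88| = $655.74

$655.74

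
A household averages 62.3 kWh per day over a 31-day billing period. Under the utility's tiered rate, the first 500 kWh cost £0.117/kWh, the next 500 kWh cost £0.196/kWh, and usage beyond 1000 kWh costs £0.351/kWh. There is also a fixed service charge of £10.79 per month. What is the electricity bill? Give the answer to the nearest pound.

£494

Usage = 62.3 kWh/day × 31 days = 1931.3 kWh
First 500 kWh × £0.117 = £58.50
Next 500 kWh × £0.196 = £98.00
Remaining 931.3 kWh × £0.351 = £326.89
Energy charge = £483.39; + service £10.79 = £494.18 ≈ £494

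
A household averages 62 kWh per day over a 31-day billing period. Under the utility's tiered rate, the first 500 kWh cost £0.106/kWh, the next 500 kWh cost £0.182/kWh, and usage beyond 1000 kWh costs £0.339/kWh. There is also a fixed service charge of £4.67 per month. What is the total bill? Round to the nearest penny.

Usage = 62 kWh/day × 31 days = 1922 kWh
First 500 kWh × £0.106 = £53.00
Next 500 kWh × £0.182 = £91.00
Remaining 922 kWh × £0.339 = £312.56
Energy charge = £456.56; + service £4.67 = £461.23

£461.23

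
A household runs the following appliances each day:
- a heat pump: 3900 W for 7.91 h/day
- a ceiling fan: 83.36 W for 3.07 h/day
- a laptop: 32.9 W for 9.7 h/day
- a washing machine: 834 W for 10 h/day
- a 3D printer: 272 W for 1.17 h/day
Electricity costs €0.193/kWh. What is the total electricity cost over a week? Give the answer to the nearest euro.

€54

heat pump: 3900 W × 7.91 h × 7 d = 215,943 Wh = 215.9 kWh
ceiling fan: 83.36 W × 3.07 h × 7 d = 1,791 Wh = 1.791 kWh
laptop: 32.9 W × 9.7 h × 7 d = 2,234 Wh = 2.234 kWh
washing machine: 834 W × 10 h × 7 d = 58,380 Wh = 58.38 kWh
3D printer: 272 W × 1.17 h × 7 d = 2,228 Wh = 2.228 kWh
Total energy = 215.9 + 1.791 + 2.234 + 58.38 + 2.228 = 280.6 kWh
Cost = 280.6 kWh × €0.193 = €54.15 ≈ €54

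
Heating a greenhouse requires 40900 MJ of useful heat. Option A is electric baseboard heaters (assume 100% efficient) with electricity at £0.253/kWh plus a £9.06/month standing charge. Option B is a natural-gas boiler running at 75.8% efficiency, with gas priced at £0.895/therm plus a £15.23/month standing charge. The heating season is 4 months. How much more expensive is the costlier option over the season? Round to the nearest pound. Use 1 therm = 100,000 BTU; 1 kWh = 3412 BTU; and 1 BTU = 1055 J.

£2392

Heat load = 40900 MJ = 40,900,000,000 J / 1055 = 38,767,773 BTU
Gas: input = 38,767,773 / 0.758 = 51,144,819 BTU = 511.4 therm → 511.4 × £0.895 = £457.75; + 4 × £15.23 standing = £518.67
Electric: 38,767,773 BTU / 3412 = 11,360 kWh → × £0.253 = £2,874.63; + 4 × £9.06 standing = £2,910.87
Difference = |£518.67 − £2,910.87| = £2,392.21 ≈ £2392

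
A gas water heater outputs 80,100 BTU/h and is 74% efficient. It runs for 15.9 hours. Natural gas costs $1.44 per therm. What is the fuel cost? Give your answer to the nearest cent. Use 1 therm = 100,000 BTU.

Heat delivered = 80,100 BTU/h × 15.9 h = 1,273,590 BTU
Gas input = 1,273,590 / 0.74 = 1,721,068 BTU
= 1,721,068 / 100,000 = 17.21 therm
Cost = 17.21 × $1.44/therm = $24.78

$24.78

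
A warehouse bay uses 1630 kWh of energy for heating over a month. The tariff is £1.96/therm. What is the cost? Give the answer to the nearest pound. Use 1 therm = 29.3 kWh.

1630 kWh × (0.03413 therm/kWh) = 55.63 therm
Cost = 55.63 therm × £1.96/therm = £109.04 ≈ £109

£109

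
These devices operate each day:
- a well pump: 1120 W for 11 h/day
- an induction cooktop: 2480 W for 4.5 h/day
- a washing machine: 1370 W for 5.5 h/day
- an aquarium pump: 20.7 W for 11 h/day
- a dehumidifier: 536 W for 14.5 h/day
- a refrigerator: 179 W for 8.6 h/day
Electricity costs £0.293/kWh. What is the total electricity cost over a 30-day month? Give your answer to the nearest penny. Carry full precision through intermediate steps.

£356.47

well pump: 1120 W × 11 h × 30 d = 369,600 Wh = 369.6 kWh
induction cooktop: 2480 W × 4.5 h × 30 d = 334,800 Wh = 334.8 kWh
washing machine: 1370 W × 5.5 h × 30 d = 226,050 Wh = 226.1 kWh
aquarium pump: 20.7 W × 11 h × 30 d = 6,831 Wh = 6.831 kWh
dehumidifier: 536 W × 14.5 h × 30 d = 233,160 Wh = 233.2 kWh
refrigerator: 179 W × 8.6 h × 30 d = 46,182 Wh = 46.18 kWh
Total energy = 369.6 + 334.8 + 226.1 + 6.831 + 233.2 + 46.18 = 1,217 kWh
Cost = 1,217 kWh × £0.293 = £356.47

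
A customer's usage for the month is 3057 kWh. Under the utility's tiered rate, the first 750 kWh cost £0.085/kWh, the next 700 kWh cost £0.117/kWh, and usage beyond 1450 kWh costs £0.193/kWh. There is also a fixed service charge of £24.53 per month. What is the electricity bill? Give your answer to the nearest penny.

First 750 kWh × £0.085 = £63.75
Next 700 kWh × £0.117 = £81.90
Remaining 1607 kWh × £0.193 = £310.15
Energy charge = £455.80; + service £24.53 = £480.33

£480.33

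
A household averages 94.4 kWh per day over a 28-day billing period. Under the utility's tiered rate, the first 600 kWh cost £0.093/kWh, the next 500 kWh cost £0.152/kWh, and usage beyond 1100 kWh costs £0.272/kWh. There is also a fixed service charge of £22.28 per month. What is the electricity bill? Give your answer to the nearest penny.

Usage = 94.4 kWh/day × 28 days = 2643.2 kWh
First 600 kWh × £0.093 = £55.80
Next 500 kWh × £0.152 = £76.00
Remaining 1543.2 kWh × £0.272 = £419.75
Energy charge = £551.55; + service £22.28 = £573.83

£573.83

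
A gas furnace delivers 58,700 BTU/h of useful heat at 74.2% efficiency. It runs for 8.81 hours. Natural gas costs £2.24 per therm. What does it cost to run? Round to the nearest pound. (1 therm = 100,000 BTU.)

Heat delivered = 58,700 BTU/h × 8.81 h = 517,147 BTU
Gas input = 517,147 / 0.742 = 696,964 BTU
= 696,964 / 100,000 = 6.97 therm
Cost = 6.97 × £2.24/therm = £15.61 ≈ £16

£16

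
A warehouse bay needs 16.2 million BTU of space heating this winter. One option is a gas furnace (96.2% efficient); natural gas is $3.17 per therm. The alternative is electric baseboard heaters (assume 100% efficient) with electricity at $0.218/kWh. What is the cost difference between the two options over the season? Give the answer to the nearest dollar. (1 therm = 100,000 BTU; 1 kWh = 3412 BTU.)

$501

Heat load = 16.2 × 10⁶ BTU = 16,200,000 BTU
Gas: input = 16,200,000 / 0.962 = 16,839,917 BTU = 168.4 therm → 168.4 × $3.17 = $533.83
Electric: 16,200,000 BTU / 3412 = 4,748 kWh → × $0.218 = $1,035.05
Difference = |$533.83 − $1,035.05| = $501.23 ≈ $501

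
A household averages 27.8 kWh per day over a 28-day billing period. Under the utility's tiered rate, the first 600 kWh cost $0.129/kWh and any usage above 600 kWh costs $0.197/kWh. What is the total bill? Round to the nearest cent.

Usage = 27.8 kWh/day × 28 days = 778.4 kWh
First 600 kWh × $0.129 = $77.40
Remaining 178.4 kWh × $0.197 = $35.14
Total = $112.54

$112.54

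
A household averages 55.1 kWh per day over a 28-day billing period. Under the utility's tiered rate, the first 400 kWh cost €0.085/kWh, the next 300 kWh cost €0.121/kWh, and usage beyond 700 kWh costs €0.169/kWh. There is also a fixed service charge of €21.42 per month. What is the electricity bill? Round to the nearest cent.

Usage = 55.1 kWh/day × 28 days = 1542.8 kWh
First 400 kWh × €0.085 = €34.00
Next 300 kWh × €0.121 = €36.30
Remaining 842.8 kWh × €0.169 = €142.43
Energy charge = €212.73; + service €21.42 = €234.15

€234.15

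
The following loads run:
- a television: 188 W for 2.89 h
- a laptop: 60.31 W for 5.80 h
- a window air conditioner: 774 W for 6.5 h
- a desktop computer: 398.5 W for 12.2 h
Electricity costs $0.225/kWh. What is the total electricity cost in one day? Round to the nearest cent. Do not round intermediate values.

$2.43

television: 188 W × 2.89 h = 543 Wh = 0.5433 kWh
laptop: 60.31 W × 5.80 h = 350 Wh = 0.3498 kWh
window air conditioner: 774 W × 6.5 h = 5,031 Wh = 5.031 kWh
desktop computer: 398.5 W × 12.2 h = 4,862 Wh = 4.862 kWh
Total energy = 0.5433 + 0.3498 + 5.031 + 4.862 = 10.79 kWh
Cost = 10.79 kWh × $0.225 = $2.43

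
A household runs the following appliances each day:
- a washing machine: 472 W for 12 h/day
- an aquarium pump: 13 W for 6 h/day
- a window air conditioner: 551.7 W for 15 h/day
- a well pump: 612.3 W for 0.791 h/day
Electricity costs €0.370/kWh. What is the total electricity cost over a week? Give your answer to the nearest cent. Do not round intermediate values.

washing machine: 472 W × 12 h × 7 d = 39,648 Wh = 39.65 kWh
aquarium pump: 13 W × 6 h × 7 d = 546 Wh = 0.546 kWh
window air conditioner: 551.7 W × 15 h × 7 d = 57,928 Wh = 57.93 kWh
well pump: 612.3 W × 0.791 h × 7 d = 3,390 Wh = 3.39 kWh
Total energy = 39.65 + 0.546 + 57.93 + 3.39 = 101.5 kWh
Cost = 101.5 kWh × €0.370 = €37.56

€37.56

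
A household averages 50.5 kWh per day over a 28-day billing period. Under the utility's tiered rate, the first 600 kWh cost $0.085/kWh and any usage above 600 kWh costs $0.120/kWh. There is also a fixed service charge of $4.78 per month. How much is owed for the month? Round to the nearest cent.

Usage = 50.5 kWh/day × 28 days = 1414 kWh
First 600 kWh × $0.085 = $51.00
Remaining 814 kWh × $0.120 = $97.68
Energy charge = $148.68; + service $4.78 = $153.46

$153.46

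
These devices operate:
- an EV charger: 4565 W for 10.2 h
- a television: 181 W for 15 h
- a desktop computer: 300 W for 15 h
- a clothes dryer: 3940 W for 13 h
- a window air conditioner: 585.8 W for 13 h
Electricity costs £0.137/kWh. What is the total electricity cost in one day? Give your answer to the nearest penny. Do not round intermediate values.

£15.43

EV charger: 4565 W × 10.2 h = 46,563 Wh = 46.56 kWh
television: 181 W × 15 h = 2,715 Wh = 2.715 kWh
desktop computer: 300 W × 15 h = 4,500 Wh = 4.5 kWh
clothes dryer: 3940 W × 13 h = 51,220 Wh = 51.22 kWh
window air conditioner: 585.8 W × 13 h = 7,615 Wh = 7.615 kWh
Total energy = 46.56 + 2.715 + 4.5 + 51.22 + 7.615 = 112.6 kWh
Cost = 112.6 kWh × £0.137 = £15.43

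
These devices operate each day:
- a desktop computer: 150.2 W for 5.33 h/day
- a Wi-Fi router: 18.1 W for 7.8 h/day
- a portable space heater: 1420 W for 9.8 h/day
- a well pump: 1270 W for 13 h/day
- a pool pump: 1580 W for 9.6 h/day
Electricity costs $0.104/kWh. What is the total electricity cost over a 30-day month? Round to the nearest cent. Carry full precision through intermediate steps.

$145.19

desktop computer: 150.2 W × 5.33 h × 30 d = 24,017 Wh = 24.02 kWh
Wi-Fi router: 18.1 W × 7.8 h × 30 d = 4,235 Wh = 4.235 kWh
portable space heater: 1420 W × 9.8 h × 30 d = 417,480 Wh = 417.5 kWh
well pump: 1270 W × 13 h × 30 d = 495,300 Wh = 495.3 kWh
pool pump: 1580 W × 9.6 h × 30 d = 455,040 Wh = 455 kWh
Total energy = 24.02 + 4.235 + 417.5 + 495.3 + 455 = 1,396 kWh
Cost = 1,396 kWh × $0.104 = $145.19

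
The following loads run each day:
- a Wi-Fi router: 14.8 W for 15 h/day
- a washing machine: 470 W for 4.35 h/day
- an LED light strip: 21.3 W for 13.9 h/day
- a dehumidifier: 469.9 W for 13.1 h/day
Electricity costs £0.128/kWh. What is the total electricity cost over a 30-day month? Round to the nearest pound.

£33

Wi-Fi router: 14.8 W × 15 h × 30 d = 6,660 Wh = 6.66 kWh
washing machine: 470 W × 4.35 h × 30 d = 61,335 Wh = 61.33 kWh
LED light strip: 21.3 W × 13.9 h × 30 d = 8,882 Wh = 8.882 kWh
dehumidifier: 469.9 W × 13.1 h × 30 d = 184,671 Wh = 184.7 kWh
Total energy = 6.66 + 61.33 + 8.882 + 184.7 = 261.5 kWh
Cost = 261.5 kWh × £0.128 = £33.48 ≈ £33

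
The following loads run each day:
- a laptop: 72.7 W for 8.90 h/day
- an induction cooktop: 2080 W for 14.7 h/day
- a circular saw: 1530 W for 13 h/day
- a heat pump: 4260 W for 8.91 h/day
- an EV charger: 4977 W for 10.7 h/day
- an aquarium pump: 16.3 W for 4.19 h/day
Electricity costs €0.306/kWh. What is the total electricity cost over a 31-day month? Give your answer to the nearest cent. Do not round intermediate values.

laptop: 72.7 W × 8.90 h × 31 d = 20,058 Wh = 20.06 kWh
induction cooktop: 2080 W × 14.7 h × 31 d = 947,856 Wh = 947.9 kWh
circular saw: 1530 W × 13 h × 31 d = 616,590 Wh = 616.6 kWh
heat pump: 4260 W × 8.91 h × 31 d = 1,176,655 Wh = 1,177 kWh
EV charger: 4977 W × 10.7 h × 31 d = 1,650,871 Wh = 1,651 kWh
aquarium pump: 16.3 W × 4.19 h × 31 d = 2,117 Wh = 2.117 kWh
Total energy = 20.06 + 947.9 + 616.6 + 1,177 + 1,651 + 2.117 = 4,414 kWh
Cost = 4,414 kWh × €0.306 = €1,350.73

€1350.73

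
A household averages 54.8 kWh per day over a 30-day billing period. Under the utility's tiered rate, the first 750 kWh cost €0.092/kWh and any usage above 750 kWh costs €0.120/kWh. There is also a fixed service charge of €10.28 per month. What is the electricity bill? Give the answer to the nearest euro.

€187

Usage = 54.8 kWh/day × 30 days = 1644 kWh
First 750 kWh × €0.092 = €69.00
Remaining 894 kWh × €0.120 = €107.28
Energy charge = €176.28; + service €10.28 = €186.56 ≈ €187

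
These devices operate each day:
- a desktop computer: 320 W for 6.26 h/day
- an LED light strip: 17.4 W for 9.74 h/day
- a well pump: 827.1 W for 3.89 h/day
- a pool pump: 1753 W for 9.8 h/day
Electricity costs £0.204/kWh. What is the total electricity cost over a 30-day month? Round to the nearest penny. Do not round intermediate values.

£138.13

desktop computer: 320 W × 6.26 h × 30 d = 60,096 Wh = 60.1 kWh
LED light strip: 17.4 W × 9.74 h × 30 d = 5,084 Wh = 5.084 kWh
well pump: 827.1 W × 3.89 h × 30 d = 96,523 Wh = 96.52 kWh
pool pump: 1753 W × 9.8 h × 30 d = 515,382 Wh = 515.4 kWh
Total energy = 60.1 + 5.084 + 96.52 + 515.4 = 677.1 kWh
Cost = 677.1 kWh × £0.204 = £138.13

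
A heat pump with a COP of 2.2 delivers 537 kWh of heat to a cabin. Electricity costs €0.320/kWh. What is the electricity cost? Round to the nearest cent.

€78.11

Electrical input = 537 kWh / 2.2 = 244.1 kWh
Cost = 244.1 × €0.320/kWh = €78.11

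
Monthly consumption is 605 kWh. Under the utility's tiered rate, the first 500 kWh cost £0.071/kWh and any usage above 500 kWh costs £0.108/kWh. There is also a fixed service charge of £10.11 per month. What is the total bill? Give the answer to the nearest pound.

£57

First 500 kWh × £0.071 = £35.50
Remaining 105 kWh × £0.108 = £11.34
Energy charge = £46.84; + service £10.11 = £56.95 ≈ £57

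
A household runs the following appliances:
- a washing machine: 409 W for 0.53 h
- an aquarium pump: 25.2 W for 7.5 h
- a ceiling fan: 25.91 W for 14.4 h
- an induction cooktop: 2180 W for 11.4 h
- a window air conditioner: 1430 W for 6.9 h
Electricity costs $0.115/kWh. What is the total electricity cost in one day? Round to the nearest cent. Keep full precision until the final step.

washing machine: 409 W × 0.53 h = 217 Wh = 0.2168 kWh
aquarium pump: 25.2 W × 7.5 h = 189 Wh = 0.189 kWh
ceiling fan: 25.91 W × 14.4 h = 373 Wh = 0.3731 kWh
induction cooktop: 2180 W × 11.4 h = 24,852 Wh = 24.85 kWh
window air conditioner: 1430 W × 6.9 h = 9,867 Wh = 9.867 kWh
Total energy = 0.2168 + 0.189 + 0.3731 + 24.85 + 9.867 = 35.5 kWh
Cost = 35.5 kWh × $0.115 = $4.08

$4.08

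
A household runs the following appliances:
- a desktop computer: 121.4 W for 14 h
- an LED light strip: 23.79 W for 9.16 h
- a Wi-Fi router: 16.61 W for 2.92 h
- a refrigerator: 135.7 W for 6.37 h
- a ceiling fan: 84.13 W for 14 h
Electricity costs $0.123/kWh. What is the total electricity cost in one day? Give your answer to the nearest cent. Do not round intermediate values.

$0.49

desktop computer: 121.4 W × 14 h = 1,700 Wh = 1.7 kWh
LED light strip: 23.79 W × 9.16 h = 218 Wh = 0.2179 kWh
Wi-Fi router: 16.61 W × 2.92 h = 49 Wh = 0.0485 kWh
refrigerator: 135.7 W × 6.37 h = 864 Wh = 0.8644 kWh
ceiling fan: 84.13 W × 14 h = 1,178 Wh = 1.178 kWh
Total energy = 1.7 + 0.2179 + 0.0485 + 0.8644 + 1.178 = 4.008 kWh
Cost = 4.008 kWh × $0.123 = $0.49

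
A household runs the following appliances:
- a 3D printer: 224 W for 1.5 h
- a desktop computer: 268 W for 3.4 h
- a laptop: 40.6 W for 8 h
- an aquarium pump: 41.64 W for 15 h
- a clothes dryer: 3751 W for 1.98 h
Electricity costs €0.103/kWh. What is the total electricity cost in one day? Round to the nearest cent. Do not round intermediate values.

€0.99

3D printer: 224 W × 1.5 h = 336 Wh = 0.336 kWh
desktop computer: 268 W × 3.4 h = 911 Wh = 0.9112 kWh
laptop: 40.6 W × 8 h = 325 Wh = 0.3248 kWh
aquarium pump: 41.64 W × 15 h = 625 Wh = 0.6246 kWh
clothes dryer: 3751 W × 1.98 h = 7,427 Wh = 7.427 kWh
Total energy = 0.336 + 0.9112 + 0.3248 + 0.6246 + 7.427 = 9.624 kWh
Cost = 9.624 kWh × €0.103 = €0.99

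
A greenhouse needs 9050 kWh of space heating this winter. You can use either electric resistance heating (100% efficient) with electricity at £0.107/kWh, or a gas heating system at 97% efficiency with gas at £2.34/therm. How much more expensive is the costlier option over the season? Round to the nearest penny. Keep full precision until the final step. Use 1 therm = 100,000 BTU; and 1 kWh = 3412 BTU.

Heat load = 9050 kWh × 3412 = 30,878,600 BTU
Gas: input = 30,878,600 / 0.97 = 31,833,608 BTU = 318.3 therm → 318.3 × £2.34 = £744.91
Electric: 30,878,600 BTU / 3412 = 9,050 kWh → × £0.107 = £968.35
Difference = |£744.91 − £968.35| = £223.44

£223.44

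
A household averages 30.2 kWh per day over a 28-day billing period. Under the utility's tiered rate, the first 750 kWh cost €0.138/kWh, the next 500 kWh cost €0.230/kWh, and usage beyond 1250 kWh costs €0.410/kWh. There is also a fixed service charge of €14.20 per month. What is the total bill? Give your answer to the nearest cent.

€139.69

Usage = 30.2 kWh/day × 28 days = 845.6 kWh
First 750 kWh × €0.138 = €103.50
Next 95.6 kWh × €0.230 = €21.99
Remaining tier: 0 kWh (not reached)
Energy charge = €125.49; + service €14.20 = €139.69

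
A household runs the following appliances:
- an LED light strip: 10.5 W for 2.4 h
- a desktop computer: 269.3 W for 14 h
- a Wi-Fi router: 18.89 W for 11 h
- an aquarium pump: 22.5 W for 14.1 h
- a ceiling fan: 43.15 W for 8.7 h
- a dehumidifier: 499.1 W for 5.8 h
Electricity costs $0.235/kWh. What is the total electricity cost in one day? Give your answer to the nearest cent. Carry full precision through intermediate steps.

$1.78

LED light strip: 10.5 W × 2.4 h = 25 Wh = 0.0252 kWh
desktop computer: 269.3 W × 14 h = 3,770 Wh = 3.77 kWh
Wi-Fi router: 18.89 W × 11 h = 208 Wh = 0.2078 kWh
aquarium pump: 22.5 W × 14.1 h = 317 Wh = 0.3172 kWh
ceiling fan: 43.15 W × 8.7 h = 375 Wh = 0.3754 kWh
dehumidifier: 499.1 W × 5.8 h = 2,895 Wh = 2.895 kWh
Total energy = 0.0252 + 3.77 + 0.2078 + 0.3172 + 0.3754 + 2.895 = 7.591 kWh
Cost = 7.591 kWh × $0.235 = $1.78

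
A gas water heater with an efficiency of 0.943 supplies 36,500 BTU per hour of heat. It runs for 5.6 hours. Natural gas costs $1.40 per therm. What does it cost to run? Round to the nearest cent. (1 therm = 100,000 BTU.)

Heat delivered = 36,500 BTU/h × 5.6 h = 204,400 BTU
Gas input = 204,400 / 0.943 = 216,755 BTU
= 216,755 / 100,000 = 2.168 therm
Cost = 2.168 × $1.40/therm = $3.03

$3.03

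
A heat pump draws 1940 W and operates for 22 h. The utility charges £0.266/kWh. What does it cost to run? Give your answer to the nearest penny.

£11.35

Energy = 1940 W × 22 h = 42,680 Wh = 42.68 kWh
Cost = 42.68 kWh × £0.266/kWh = £11.35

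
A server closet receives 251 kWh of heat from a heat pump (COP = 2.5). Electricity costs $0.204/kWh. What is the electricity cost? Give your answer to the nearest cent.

Electrical input = 251 kWh / 2.5 = 100.4 kWh
Cost = 100.4 × $0.204/kWh = $20.48

$20.48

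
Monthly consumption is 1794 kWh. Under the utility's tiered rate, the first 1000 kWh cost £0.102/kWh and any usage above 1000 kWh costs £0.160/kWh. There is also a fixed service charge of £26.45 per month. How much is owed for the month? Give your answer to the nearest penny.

First 1000 kWh × £0.102 = £102.00
Remaining 794 kWh × £0.160 = £127.04
Energy charge = £229.04; + service £26.45 = £255.49

£255.49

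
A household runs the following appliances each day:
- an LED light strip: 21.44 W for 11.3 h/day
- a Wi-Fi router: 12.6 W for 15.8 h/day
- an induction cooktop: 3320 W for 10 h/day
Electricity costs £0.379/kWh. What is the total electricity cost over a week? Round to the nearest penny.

LED light strip: 21.44 W × 11.3 h × 7 d = 1,696 Wh = 1.696 kWh
Wi-Fi router: 12.6 W × 15.8 h × 7 d = 1,394 Wh = 1.394 kWh
induction cooktop: 3320 W × 10 h × 7 d = 232,400 Wh = 232.4 kWh
Total energy = 1.696 + 1.394 + 232.4 = 235.5 kWh
Cost = 235.5 kWh × £0.379 = £89.25

£89.25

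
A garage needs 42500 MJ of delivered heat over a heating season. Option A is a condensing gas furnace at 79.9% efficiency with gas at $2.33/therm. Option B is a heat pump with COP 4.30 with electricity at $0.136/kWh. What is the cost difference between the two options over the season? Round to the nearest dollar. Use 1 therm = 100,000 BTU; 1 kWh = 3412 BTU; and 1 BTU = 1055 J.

$801

Heat load = 42500 MJ = 42,500,000,000 J / 1055 = 40,284,360 BTU
Gas: input = 40,284,360 / 0.799 = 50,418,473 BTU = 504.2 therm → 504.2 × $2.33 = $1,174.75
Heat pump: 40,284,360 BTU / 3412 = 11,810 kWh heat; / 4.30 = 2,746 kWh in → × $0.136 = $373.42
Difference = |$1,174.75 − $373.42| = $801.33 ≈ $801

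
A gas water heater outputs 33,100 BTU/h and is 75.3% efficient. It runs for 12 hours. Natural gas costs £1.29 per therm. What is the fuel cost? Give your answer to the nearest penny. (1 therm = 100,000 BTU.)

£6.80

Heat delivered = 33,100 BTU/h × 12 h = 397,200 BTU
Gas input = 397,200 / 0.753 = 527,490 BTU
= 527,490 / 100,000 = 5.275 therm
Cost = 5.275 × £1.29/therm = £6.80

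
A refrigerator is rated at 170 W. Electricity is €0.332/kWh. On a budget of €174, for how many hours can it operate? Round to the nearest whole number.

3083 h

Energy budget = €174 / €0.332 per kWh = 524.1 kWh = 524,096 Wh
Runtime = 524,096 Wh / 170 W = 3,083 h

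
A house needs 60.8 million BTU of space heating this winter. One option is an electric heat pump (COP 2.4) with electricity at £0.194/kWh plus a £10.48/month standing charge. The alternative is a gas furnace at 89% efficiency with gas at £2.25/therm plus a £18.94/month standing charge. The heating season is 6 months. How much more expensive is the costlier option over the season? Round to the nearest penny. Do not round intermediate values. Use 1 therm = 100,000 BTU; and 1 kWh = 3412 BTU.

Heat load = 60.8 × 10⁶ BTU = 60,800,000 BTU
Gas: input = 60,800,000 / 0.89 = 68,314,607 BTU = 683.1 therm → 683.1 × £2.25 = £1,537.08; + 6 × £18.94 standing = £1,650.72
Heat pump: 60,800,000 BTU / 3412 = 17,820 kWh heat; / 2.4 = 7,425 kWh in → × £0.194 = £1,440.41; + 6 × £10.48 standing = £1,503.29
Difference = |£1,650.72 − £1,503.29| = £147.43

£147.43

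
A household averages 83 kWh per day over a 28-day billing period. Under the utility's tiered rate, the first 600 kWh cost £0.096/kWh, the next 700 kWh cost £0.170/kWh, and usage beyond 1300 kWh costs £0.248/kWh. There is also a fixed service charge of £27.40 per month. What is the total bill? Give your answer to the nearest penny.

£457.95

Usage = 83 kWh/day × 28 days = 2324 kWh
First 600 kWh × £0.096 = £57.60
Next 700 kWh × £0.170 = £119.00
Remaining 1024 kWh × £0.248 = £253.95
Energy charge = £430.55; + service £27.40 = £457.95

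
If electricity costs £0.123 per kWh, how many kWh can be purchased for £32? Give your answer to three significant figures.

260 kWh

£32 / £0.123 per kWh = 260.2 kWh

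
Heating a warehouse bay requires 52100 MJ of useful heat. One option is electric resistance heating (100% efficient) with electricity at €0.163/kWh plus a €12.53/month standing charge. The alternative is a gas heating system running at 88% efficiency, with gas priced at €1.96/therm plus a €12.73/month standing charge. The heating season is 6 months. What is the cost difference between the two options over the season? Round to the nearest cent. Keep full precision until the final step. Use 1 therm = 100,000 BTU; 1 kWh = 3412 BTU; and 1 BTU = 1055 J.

Heat load = 52100 MJ = 52,100,000,000 J / 1055 = 49,383,886 BTU
Gas: input = 49,383,886 / 0.88 = 56,118,053 BTU = 561.2 therm → 561.2 × €1.96 = €1,099.91; + 6 × €12.73 standing = €1,176.29
Electric: 49,383,886 BTU / 3412 = 14,470 kWh → × €0.163 = €2,359.20; + 6 × €12.53 standing = €2,434.38
Difference = |€1,176.29 − €2,434.38| = €1,258.08

€1258.08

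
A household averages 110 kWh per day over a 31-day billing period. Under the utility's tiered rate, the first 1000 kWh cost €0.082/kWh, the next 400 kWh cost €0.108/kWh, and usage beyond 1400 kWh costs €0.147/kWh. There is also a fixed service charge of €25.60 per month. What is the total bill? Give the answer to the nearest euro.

Usage = 110 kWh/day × 31 days = 3410 kWh
First 1000 kWh × €0.082 = €82.00
Next 400 kWh × €0.108 = €43.20
Remaining 2010 kWh × €0.147 = €295.47
Energy charge = €420.67; + service €25.60 = €446.27 ≈ €446

€446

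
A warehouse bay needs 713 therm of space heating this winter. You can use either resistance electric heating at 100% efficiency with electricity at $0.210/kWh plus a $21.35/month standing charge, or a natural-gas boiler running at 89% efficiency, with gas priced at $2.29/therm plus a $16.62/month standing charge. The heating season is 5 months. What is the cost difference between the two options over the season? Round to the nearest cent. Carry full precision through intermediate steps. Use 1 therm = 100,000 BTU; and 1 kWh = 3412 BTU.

Heat load = 713 therm × 100,000 = 71,300,000 BTU
Gas: input = 71,300,000 / 0.89 = 80,112,360 BTU = 801.1 therm → 801.1 × $2.29 = $1,834.57; + 5 × $16.62 standing = $1,917.67
Electric: 71,300,000 BTU / 3412 = 20,900 kWh → × $0.210 = $4,388.34; + 5 × $21.35 standing = $4,495.09
Difference = |$1,917.67 − $4,495.09| = $2,577.41

$2577.41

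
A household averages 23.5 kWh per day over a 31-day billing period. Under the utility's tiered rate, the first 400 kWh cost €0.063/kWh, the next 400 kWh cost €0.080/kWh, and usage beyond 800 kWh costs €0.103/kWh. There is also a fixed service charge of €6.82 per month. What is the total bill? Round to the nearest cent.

Usage = 23.5 kWh/day × 31 days = 728.5 kWh
First 400 kWh × €0.063 = €25.20
Next 328.5 kWh × €0.080 = €26.28
Remaining tier: 0 kWh (not reached)
Energy charge = €51.48; + service €6.82 = €58.30

€58.30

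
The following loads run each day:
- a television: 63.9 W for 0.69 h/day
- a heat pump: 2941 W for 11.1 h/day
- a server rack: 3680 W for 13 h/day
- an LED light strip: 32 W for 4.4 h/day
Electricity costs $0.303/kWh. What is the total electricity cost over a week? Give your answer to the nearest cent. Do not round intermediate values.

$171.10

television: 63.9 W × 0.69 h × 7 d = 309 Wh = 0.3086 kWh
heat pump: 2941 W × 11.1 h × 7 d = 228,516 Wh = 228.5 kWh
server rack: 3680 W × 13 h × 7 d = 334,880 Wh = 334.9 kWh
LED light strip: 32 W × 4.4 h × 7 d = 986 Wh = 0.9856 kWh
Total energy = 0.3086 + 228.5 + 334.9 + 0.9856 = 564.7 kWh
Cost = 564.7 kWh × $0.303 = $171.10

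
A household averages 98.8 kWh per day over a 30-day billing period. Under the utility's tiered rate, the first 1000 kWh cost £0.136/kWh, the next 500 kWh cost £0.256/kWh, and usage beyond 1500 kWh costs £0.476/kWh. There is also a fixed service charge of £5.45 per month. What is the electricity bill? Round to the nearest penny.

£966.31

Usage = 98.8 kWh/day × 30 days = 2964 kWh
First 1000 kWh × £0.136 = £136.00
Next 500 kWh × £0.256 = £128.00
Remaining 1464 kWh × £0.476 = £696.86
Energy charge = £960.86; + service £5.45 = £966.31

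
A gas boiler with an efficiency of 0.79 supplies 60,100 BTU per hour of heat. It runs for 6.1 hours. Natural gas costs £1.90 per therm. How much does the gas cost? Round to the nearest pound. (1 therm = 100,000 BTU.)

£9

Heat delivered = 60,100 BTU/h × 6.1 h = 366,610 BTU
Gas input = 366,610 / 0.79 = 464,063 BTU
= 464,063 / 100,000 = 4.641 therm
Cost = 4.641 × £1.90/therm = £8.82 ≈ £9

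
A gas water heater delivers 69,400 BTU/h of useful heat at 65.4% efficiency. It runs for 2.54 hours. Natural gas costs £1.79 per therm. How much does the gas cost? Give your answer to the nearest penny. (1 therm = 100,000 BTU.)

Heat delivered = 69,400 BTU/h × 2.54 h = 176,276 BTU
Gas input = 176,276 / 0.654 = 269,535 BTU
= 269,535 / 100,000 = 2.695 therm
Cost = 2.695 × £1.79/therm = £4.82

£4.82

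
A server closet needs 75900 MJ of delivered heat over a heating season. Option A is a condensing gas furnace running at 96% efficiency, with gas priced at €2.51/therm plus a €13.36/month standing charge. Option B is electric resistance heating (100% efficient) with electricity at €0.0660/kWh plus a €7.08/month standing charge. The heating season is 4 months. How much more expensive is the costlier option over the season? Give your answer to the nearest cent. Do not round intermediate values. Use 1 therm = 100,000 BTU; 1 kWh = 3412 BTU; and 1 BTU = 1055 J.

Heat load = 75900 MJ = 75,900,000,000 J / 1055 = 71,943,128 BTU
Gas: input = 71,943,128 / 0.96 = 74,940,758 BTU = 749.4 therm → 749.4 × €2.51 = €1,881.01; + 4 × €13.36 standing = €1,934.45
Electric: 71,943,128 BTU / 3412 = 21,090 kWh → × €0.0660 = €1,391.63; + 4 × €7.08 standing = €1,419.95
Difference = |€1,934.45 − €1,419.95| = €514.50

€514.50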